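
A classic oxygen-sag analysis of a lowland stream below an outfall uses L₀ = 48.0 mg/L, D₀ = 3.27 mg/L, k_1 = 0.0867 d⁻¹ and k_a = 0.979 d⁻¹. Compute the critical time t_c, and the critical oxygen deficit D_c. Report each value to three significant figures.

With k_a/k_1 = 11.29 and 1 − D₀(k_a−k_1)/(k_1 L₀) = 0.2989,
t_c = ln(11.29 × 0.2989) / (0.979 − 0.0867) = ln(3.375) / 0.8923 = 1.216/0.8923 = 1.363 d.
D_c = (k_1/k_a) L₀ e^(−k_1 t_c) = (0.0867/0.979) × 48.0 × e^(−0.0867×1.363) = 0.08856 × 48.0 × 0.8885 = 3.777 mg/L.

t_c ≈ 1.36 d; D_c ≈ 3.78 mg/L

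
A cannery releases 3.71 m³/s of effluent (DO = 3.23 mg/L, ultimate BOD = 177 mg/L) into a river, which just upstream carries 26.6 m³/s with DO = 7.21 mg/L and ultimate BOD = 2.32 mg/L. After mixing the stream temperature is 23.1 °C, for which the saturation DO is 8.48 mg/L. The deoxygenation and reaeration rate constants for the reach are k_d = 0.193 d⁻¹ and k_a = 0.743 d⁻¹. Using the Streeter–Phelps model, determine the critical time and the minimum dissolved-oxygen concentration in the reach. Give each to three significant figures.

t_c ≈ 2.02 d; minimum DO ≈ 4.31 mg/L

Mixed DO = (26.6×7.21 + 3.71×3.23)/(26.6+3.71) = 203.8/30.31 = 6.723 mg/L.
Mixed L₀ = (26.6×2.32 + 3.71×177)/(30.31) = 718.4/30.31 = 23.70 mg/L.
Initial deficit D₀ = C_s − DO₀ = 8.48 − 6.723 = 1.757 mg/L.
t_c = (1/0.5500) ln[(0.743/0.193)(1 − 1.757×0.5500/(0.193×23.70))] = 1.818 × ln(3.036) = 2.019 d.
D_c = (0.193/0.743) × 23.70 × e^(−0.193×2.019) = 0.2598 × 23.70 × 0.6772 = 4.169 mg/L.
Minimum DO = 8.48 − 4.169 = 4.311 mg/L.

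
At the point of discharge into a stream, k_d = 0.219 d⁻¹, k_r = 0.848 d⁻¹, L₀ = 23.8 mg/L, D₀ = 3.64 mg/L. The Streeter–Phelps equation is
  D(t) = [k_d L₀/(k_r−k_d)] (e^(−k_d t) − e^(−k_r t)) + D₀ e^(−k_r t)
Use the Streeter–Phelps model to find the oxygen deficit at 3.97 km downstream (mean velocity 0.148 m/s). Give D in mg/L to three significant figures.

Travel time t = x/v = 3.97 km / (0.148 m/s) = 3970 m / 0.148 m/s = 26820 s = 0.3105 d.
k_d L₀/(k_r−k_d) = 0.219×23.8/(0.848−0.219) = 5.212/0.6290 = 8.286 mg/L.
e^(−k_d t) = e^(−0.219×0.3105) = 0.9343; e^(−k_r t) = e^(−0.848×0.3105) = 0.7685.
D = 8.286 × (0.9343 − 0.7685) + 3.64 × 0.7685 = 1.373 + 2.797 = 4.171 mg/L.

D ≈ 4.17 mg/L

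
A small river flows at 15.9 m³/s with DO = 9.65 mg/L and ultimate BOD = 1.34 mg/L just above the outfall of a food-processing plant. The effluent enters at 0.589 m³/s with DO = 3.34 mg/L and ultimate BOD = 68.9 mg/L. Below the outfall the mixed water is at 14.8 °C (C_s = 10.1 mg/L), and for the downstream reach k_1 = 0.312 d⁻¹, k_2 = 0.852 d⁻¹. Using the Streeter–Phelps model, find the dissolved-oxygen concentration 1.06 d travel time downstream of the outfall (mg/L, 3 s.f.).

Mixed DO = (15.9×9.65 + 0.589×3.34)/(15.9+0.589) = 155.4/16.49 = 9.425 mg/L.
Mixed L₀ = (15.9×1.34 + 0.589×68.9)/(16.49) = 61.89/16.49 = 3.753 mg/L.
Initial deficit D₀ = C_s − DO₀ = 10.1 − 9.425 = 0.6754 mg/L.
D(1.06) = [0.312×3.753/(0.852−0.312)](e^(−0.312×1.06) − e^(−0.852×1.06)) + 0.6754 e^(−0.852×1.06)
= 2.169 × (0.7184 − 0.4053) + 0.6754 × 0.4053 = 0.9527 mg/L.
DO = 10.1 − 0.9527 = 9.147 mg/L.

DO ≈ 9.15 mg/L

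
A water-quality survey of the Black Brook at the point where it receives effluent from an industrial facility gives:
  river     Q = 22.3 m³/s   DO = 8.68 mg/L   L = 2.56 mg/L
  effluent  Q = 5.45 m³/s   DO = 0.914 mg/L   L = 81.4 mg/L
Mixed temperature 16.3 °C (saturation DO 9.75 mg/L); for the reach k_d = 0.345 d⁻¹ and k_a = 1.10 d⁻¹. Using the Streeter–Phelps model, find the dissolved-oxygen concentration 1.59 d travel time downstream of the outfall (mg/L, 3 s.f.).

Mixed DO = (22.3×8.68 + 5.45×0.914)/(22.3+5.45) = 198.5/27.75 = 7.155 mg/L.
Mixed L₀ = (22.3×2.56 + 5.45×81.4)/(27.75) = 500.7/27.75 = 18.04 mg/L.
Initial deficit D₀ = C_s − DO₀ = 9.75 − 7.155 = 2.595 mg/L.
D(1.59) = [0.345×18.04/(1.10−0.345)](e^(−0.345×1.59) − e^(−1.10×1.59)) + 2.595 e^(−1.10×1.59)
= 8.245 × (0.5778 − 0.1739) + 2.595 × 0.1739 = 3.781 mg/L.
DO = 9.75 − 3.781 = 5.969 mg/L.

DO ≈ 5.97 mg/L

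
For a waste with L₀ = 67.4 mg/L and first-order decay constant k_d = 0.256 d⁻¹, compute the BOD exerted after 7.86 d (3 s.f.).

y ≈ 58.4 mg/L

y_t = L₀(1 − e^(−k_d t)) = 67.4 × (1 − e^(−0.256×7.86))
= 67.4 × (1 − 0.1337) = 67.4 × 0.8663 = 58.39 mg/L.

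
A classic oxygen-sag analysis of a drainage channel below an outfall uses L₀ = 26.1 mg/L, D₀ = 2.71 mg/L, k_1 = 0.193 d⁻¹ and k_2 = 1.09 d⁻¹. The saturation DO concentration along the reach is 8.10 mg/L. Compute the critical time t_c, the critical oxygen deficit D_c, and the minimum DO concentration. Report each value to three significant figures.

t_c = [1/(k_2−k_1)] ln[(k_2/k_1)(1 − D₀(k_2−k_1)/(k_1 L₀))]
= [1/(1.09−0.193)] ln[(1.09/0.193)(1 − 2.71×0.8970/(0.193×26.1))]
= (1/0.8970) ln[5.648 × 0.5174] = 1.115 × ln(2.922) = 1.115 × 1.072 = 1.195 d.
L(t_c) = L₀ e^(−k_1 t_c) = 26.1 × 0.7940 = 20.72 mg/L, and at the critical point k_2 D_c = k_1 L, so D_c = (0.193/1.09) × 20.72 = 3.669 mg/L.
Minimum DO = C_s − D_c = 8.10 − 3.669 = 4.431 mg/L.

t_c ≈ 1.20 d; D_c ≈ 3.67 mg/L; min DO ≈ 4.43 mg/L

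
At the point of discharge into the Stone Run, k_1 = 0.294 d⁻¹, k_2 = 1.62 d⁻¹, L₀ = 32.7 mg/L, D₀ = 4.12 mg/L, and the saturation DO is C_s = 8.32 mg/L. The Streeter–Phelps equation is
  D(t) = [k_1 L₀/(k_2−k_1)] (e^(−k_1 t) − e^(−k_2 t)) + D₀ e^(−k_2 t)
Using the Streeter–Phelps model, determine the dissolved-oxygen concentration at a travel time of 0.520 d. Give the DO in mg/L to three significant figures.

k_1 L₀/(k_2−k_1) = 0.294×32.7/(1.62−0.294) = 9.614/1.326 = 7.250 mg/L.
e^(−k_1 t) = e^(−0.294×0.5200) = 0.8582; e^(−k_2 t) = e^(−1.62×0.5200) = 0.4307.
D = 7.250 × (0.8582 − 0.4307) + 4.12 × 0.4307 = 3.100 + 1.774 = 4.874 mg/L.
DO = C_s − D = 8.32 − 4.874 = 3.446 mg/L.

DO ≈ 3.45 mg/L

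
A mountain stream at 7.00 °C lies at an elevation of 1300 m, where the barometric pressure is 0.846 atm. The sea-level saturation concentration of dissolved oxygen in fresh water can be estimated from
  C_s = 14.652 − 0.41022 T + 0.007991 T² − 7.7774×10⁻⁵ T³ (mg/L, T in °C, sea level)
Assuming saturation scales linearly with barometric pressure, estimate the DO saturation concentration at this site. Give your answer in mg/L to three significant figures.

C_s ≈ 10.3 mg/L

At sea level: C_s = 14.652 − 0.41022×7.00 + 0.007991×7.00² − 7.7774×10⁻⁵×7.00³ = 12.15 mg/L.
Pressure correction: C_s' = 12.15 × 0.846 = 10.27 mg/L.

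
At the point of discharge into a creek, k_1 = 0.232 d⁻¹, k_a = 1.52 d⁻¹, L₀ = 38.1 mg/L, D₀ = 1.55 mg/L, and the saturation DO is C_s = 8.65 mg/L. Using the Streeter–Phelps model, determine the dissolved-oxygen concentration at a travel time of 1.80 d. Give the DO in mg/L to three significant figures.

k_1 L₀/(k_a−k_1) = 0.232×38.1/(1.52−0.232) = 8.839/1.288 = 6.863 mg/L.
e^(−k_1 t) = e^(−0.232×1.800) = 0.6586; e^(−k_a t) = e^(−1.52×1.800) = 0.06483.
D = 6.863 × (0.6586 − 0.06483) + 1.55 × 0.06483 = 4.075 + 0.1005 = 4.176 mg/L.
DO = C_s − D = 8.65 − 4.176 = 4.474 mg/L.

DO ≈ 4.47 mg/L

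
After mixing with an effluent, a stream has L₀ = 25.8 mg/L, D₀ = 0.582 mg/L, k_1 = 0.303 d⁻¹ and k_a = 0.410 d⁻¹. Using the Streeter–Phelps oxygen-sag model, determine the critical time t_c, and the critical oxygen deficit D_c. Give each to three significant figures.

t_c ≈ 2.75 d; D_c ≈ 8.28 mg/L

At the critical point dD/dt = 0, so k_1 L₀ e^(−k_1 t) = k_a D. Substituting D(t) from the Streeter–Phelps equation and solving for t gives
t_c = ln[(k_a/k_1)(1 − D₀(k_a−k_1)/(k_1 L₀))] / (k_a−k_1).
Here k_a−k_1 = 0.1070 d⁻¹ and 1 − D₀(k_a−k_1)/(k_1 L₀) = 1 − 0.582×0.1070/(0.303×25.8) = 0.9920, so
t_c = ln(1.353 × 0.9920) / 0.1070 = 0.2944 / 0.1070 = 2.752 d.
D_c = (k_1/k_a) L₀ e^(−k_1 t_c) = (0.303/0.410) × 25.8 × e^(−0.303×2.752) = 0.7390 × 25.8 × 0.4344 = 8.283 mg/L.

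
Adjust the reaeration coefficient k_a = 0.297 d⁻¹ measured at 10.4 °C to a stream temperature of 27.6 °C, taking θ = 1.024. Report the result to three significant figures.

k_a ≈ 0.447 d⁻¹

k_a(T₂) = k_a(T₁) · θ^(T₂−T₁) = 0.297 × 1.024^(27.6−10.4)
= 0.297 × 1.024^17.2 = 0.297 × 1.504 = 0.4466 d⁻¹.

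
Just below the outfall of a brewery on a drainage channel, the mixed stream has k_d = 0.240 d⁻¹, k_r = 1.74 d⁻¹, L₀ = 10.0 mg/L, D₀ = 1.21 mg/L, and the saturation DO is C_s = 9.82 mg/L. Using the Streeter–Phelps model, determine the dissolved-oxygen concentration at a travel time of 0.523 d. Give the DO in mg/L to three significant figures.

k_d L₀/(k_r−k_d) = 0.240×10.0/(1.74−0.240) = 2.400/1.500 = 1.600 mg/L.
e^(−k_d t) = e^(−0.240×0.5230) = 0.8820; e^(−k_r t) = e^(−1.74×0.5230) = 0.4025.
D = 1.600 × (0.8820 − 0.4025) + 1.21 × 0.4025 = 0.7672 + 0.4870 = 1.254 mg/L.
DO = C_s − D = 9.82 − 1.254 = 8.566 mg/L.

DO ≈ 8.57 mg/L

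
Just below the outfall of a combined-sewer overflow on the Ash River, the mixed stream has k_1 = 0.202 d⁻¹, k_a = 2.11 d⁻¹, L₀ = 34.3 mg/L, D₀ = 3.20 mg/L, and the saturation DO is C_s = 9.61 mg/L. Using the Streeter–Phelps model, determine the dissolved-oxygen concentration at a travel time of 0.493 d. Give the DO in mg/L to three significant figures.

DO ≈ 6.48 mg/L

k_1 L₀/(k_a−k_1) = 0.202×34.3/(2.11−0.202) = 6.929/1.908 = 3.631 mg/L.
e^(−k_1 t) = e^(−0.202×0.4930) = 0.9052; e^(−k_a t) = e^(−2.11×0.4930) = 0.3534.
D = 3.631 × (0.9052 − 0.3534) + 3.20 × 0.3534 = 2.004 + 1.131 = 3.135 mg/L.
DO = C_s − D = 9.61 − 3.135 = 6.475 mg/L.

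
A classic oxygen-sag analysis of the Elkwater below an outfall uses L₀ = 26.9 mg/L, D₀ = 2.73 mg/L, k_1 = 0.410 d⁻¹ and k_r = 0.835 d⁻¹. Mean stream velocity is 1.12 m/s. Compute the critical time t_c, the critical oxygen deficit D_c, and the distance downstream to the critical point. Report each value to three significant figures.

t_c ≈ 1.41 d; D_c ≈ 7.40 mg/L; x_c ≈ 137 km

t_c = [1/(k_r−k_1)] ln[(k_r/k_1)(1 − D₀(k_r−k_1)/(k_1 L₀))]
= [1/(0.835−0.410)] ln[(0.835/0.410)(1 − 2.73×0.4250/(0.410×26.9))]
= (1/0.4250) ln[2.037 × 0.8948] = 2.353 × ln(1.822) = 2.353 × 0.6001 = 1.412 d.
L(t_c) = L₀ e^(−k_1 t_c) = 26.9 × 0.5605 = 15.08 mg/L, and at the critical point k_r D_c = k_1 L, so D_c = (0.410/0.835) × 15.08 = 7.403 mg/L.
x_c = v t_c = 1.12 m/s × 1.412 d × 86400 s/d = 136600 m ≈ 137 km.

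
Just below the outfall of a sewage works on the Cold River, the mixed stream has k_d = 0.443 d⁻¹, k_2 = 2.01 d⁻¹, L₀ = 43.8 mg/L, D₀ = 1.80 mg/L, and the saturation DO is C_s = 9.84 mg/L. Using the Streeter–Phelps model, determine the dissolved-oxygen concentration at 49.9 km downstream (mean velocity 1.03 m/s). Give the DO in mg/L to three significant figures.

DO ≈ 3.61 mg/L

Travel time t = x/v = 49.9 km / (1.03 m/s) = 49900 m / 1.03 m/s = 48450 s = 0.5607 d.
k_d L₀/(k_2−k_d) = 0.443×43.8/(2.01−0.443) = 19.40/1.567 = 12.38 mg/L.
e^(−k_d t) = e^(−0.443×0.5607) = 0.7800; e^(−k_2 t) = e^(−2.01×0.5607) = 0.3240.
D = 12.38 × (0.7800 − 0.3240) + 1.80 × 0.3240 = 5.647 + 0.5832 = 6.230 mg/L.
DO = C_s − D = 9.84 − 6.230 = 3.610 mg/L.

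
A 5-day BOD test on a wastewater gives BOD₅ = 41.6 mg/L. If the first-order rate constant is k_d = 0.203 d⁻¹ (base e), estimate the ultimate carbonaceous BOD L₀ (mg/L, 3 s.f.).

L₀ ≈ 65.2 mg/L

BOD₅ = L₀(1 − e^(−5k_d)) ⇒ L₀ = BOD₅ / (1 − e^(−5×0.203))
= 41.6 / (1 − 0.3624) = 41.6 / 0.6376 = 65.24 mg/L.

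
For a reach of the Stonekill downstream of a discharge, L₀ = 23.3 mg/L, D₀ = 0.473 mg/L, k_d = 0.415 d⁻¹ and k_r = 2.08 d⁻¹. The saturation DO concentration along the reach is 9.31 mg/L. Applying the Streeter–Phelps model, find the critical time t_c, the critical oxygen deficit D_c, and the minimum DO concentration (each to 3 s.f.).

t_c ≈ 0.917 d; D_c ≈ 3.18 mg/L; min DO ≈ 6.13 mg/L

With k_r/k_d = 5.012 and 1 − D₀(k_r−k_d)/(k_d L₀) = 0.9186,
t_c = ln(5.012 × 0.9186) / (2.08 − 0.415) = ln(4.604) / 1.665 = 1.527/1.665 = 0.9171 d.
L(t_c) = L₀ e^(−k_d t_c) = 23.3 × 0.6835 = 15.92 mg/L, and at the critical point k_r D_c = k_d L, so D_c = (0.415/2.08) × 15.92 = 3.177 mg/L.
Minimum DO = C_s − D_c = 9.31 − 3.177 = 6.133 mg/L.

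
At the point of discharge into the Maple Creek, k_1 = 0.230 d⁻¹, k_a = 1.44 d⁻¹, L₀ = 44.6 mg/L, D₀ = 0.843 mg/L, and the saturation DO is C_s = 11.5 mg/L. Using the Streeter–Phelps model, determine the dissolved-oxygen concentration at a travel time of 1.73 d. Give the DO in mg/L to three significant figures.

DO ≈ 6.44 mg/L

k_1 L₀/(k_a−k_1) = 0.230×44.6/(1.44−0.230) = 10.26/1.210 = 8.478 mg/L.
e^(−k_1 t) = e^(−0.230×1.730) = 0.6717; e^(−k_a t) = e^(−1.44×1.730) = 0.08281.
D = 8.478 × (0.6717 − 0.08281) + 0.843 × 0.08281 = 4.993 + 0.06981 = 5.062 mg/L.
DO = C_s − D = 11.5 − 5.062 = 6.438 mg/L.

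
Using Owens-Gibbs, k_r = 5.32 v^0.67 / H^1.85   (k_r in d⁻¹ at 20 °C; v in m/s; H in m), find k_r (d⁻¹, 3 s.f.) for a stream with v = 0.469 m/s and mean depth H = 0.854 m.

k_r ≈ 4.29 d⁻¹

k_r = 5.32 × 0.469^0.67 / 0.854^1.85 = 5.32 × 0.6021 / 0.7468 = 4.289 d⁻¹.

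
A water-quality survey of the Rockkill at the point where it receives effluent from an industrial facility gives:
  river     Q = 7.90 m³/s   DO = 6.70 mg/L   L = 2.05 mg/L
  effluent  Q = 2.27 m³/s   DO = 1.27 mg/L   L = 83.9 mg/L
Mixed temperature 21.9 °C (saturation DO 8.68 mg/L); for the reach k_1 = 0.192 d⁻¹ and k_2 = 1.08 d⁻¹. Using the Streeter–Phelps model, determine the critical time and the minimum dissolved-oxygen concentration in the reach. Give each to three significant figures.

t_c ≈ 0.485 d; minimum DO ≈ 5.39 mg/L

Mixed DO = (7.90×6.70 + 2.27×1.27)/(7.90+2.27) = 55.81/10.17 = 5.488 mg/L.
Mixed L₀ = (7.90×2.05 + 2.27×83.9)/(10.17) = 206.6/10.17 = 20.32 mg/L.
Initial deficit D₀ = C_s − DO₀ = 8.68 − 5.488 = 3.192 mg/L.
t_c = (1/0.8880) ln[(1.08/0.192)(1 − 3.192×0.8880/(0.192×20.32))] = 1.126 × ln(1.538) = 0.4849 d.
D_c = (0.192/1.08) × 20.32 × e^(−0.192×0.4849) = 0.1778 × 20.32 × 0.9111 = 3.291 mg/L.
Minimum DO = 8.68 − 3.291 = 5.389 mg/L.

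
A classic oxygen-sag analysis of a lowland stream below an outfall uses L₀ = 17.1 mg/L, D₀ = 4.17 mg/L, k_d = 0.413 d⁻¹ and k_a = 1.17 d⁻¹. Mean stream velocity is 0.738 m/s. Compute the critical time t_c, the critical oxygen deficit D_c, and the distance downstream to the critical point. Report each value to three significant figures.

At the critical point dD/dt = 0, so k_d L₀ e^(−k_d t) = k_a D. Substituting D(t) from the Streeter–Phelps equation and solving for t gives
t_c = ln[(k_a/k_d)(1 − D₀(k_a−k_d)/(k_d L₀))] / (k_a−k_d).
Here k_a−k_d = 0.7570 d⁻¹ and 1 − D₀(k_a−k_d)/(k_d L₀) = 1 − 4.17×0.7570/(0.413×17.1) = 0.5530, so
t_c = ln(2.833 × 0.5530) / 0.7570 = 0.4490 / 0.7570 = 0.5931 d.
L(t_c) = L₀ e^(−k_d t_c) = 17.1 × 0.7828 = 13.39 mg/L, and at the critical point k_a D_c = k_d L, so D_c = (0.413/1.17) × 13.39 = 4.725 mg/L.
x_c = v t_c = 0.738 m/s × 0.5931 d × 86400 s/d = 37820 m ≈ 37.8 km.

t_c ≈ 0.593 d; D_c ≈ 4.72 mg/L; x_c ≈ 37.8 km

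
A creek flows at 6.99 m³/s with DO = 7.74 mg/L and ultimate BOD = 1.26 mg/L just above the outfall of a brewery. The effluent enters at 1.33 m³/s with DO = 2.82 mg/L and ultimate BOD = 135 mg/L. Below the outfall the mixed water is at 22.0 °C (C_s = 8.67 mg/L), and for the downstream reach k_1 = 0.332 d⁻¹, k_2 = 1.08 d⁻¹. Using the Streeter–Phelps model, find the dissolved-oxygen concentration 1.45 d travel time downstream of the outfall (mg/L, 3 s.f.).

DO ≈ 4.20 mg/L

Mixed DO = (6.99×7.74 + 1.33×2.82)/(6.99+1.33) = 57.85/8.320 = 6.954 mg/L.
Mixed L₀ = (6.99×1.26 + 1.33×135)/(8.320) = 188.4/8.320 = 22.64 mg/L.
Initial deficit D₀ = C_s − DO₀ = 8.67 − 6.954 = 1.716 mg/L.
D(1.45) = [0.332×22.64/(1.08−0.332)](e^(−0.332×1.45) − e^(−1.08×1.45)) + 1.716 e^(−1.08×1.45)
= 10.05 × (0.6179 − 0.2089) + 1.716 × 0.2089 = 4.469 mg/L.
DO = 8.67 − 4.469 = 4.201 mg/L.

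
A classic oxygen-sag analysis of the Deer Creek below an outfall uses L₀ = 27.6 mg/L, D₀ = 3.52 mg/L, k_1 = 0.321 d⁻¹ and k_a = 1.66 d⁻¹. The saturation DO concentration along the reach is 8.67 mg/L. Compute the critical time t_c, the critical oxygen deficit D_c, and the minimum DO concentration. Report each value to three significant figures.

t_c ≈ 0.660 d; D_c ≈ 4.32 mg/L; min DO ≈ 4.35 mg/L

With k_a/k_1 = 5.171 and 1 − D₀(k_a−k_1)/(k_1 L₀) = 0.4680,
t_c = ln(5.171 × 0.4680) / (1.66 − 0.321) = ln(2.420) / 1.339 = 0.8839/1.339 = 0.6601 d.
L(t_c) = L₀ e^(−k_1 t_c) = 27.6 × 0.8091 = 22.33 mg/L, and at the critical point k_a D_c = k_1 L, so D_c = (0.321/1.66) × 22.33 = 4.318 mg/L.
Minimum DO = C_s − D_c = 8.67 − 4.318 = 4.352 mg/L.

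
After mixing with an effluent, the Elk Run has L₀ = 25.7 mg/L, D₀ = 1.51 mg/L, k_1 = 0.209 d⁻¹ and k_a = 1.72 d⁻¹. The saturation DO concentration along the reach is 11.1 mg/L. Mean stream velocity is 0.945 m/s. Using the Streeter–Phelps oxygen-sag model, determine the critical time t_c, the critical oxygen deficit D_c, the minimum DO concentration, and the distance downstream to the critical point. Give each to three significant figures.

At the critical point dD/dt = 0, so k_1 L₀ e^(−k_1 t) = k_a D. Substituting D(t) from the Streeter–Phelps equation and solving for t gives
t_c = ln[(k_a/k_1)(1 − D₀(k_a−k_1)/(k_1 L₀))] / (k_a−k_1).
Here k_a−k_1 = 1.511 d⁻¹ and 1 − D₀(k_a−k_1)/(k_1 L₀) = 1 − 1.51×1.511/(0.209×25.7) = 0.5752, so
t_c = ln(8.230 × 0.5752) / 1.511 = 1.555 / 1.511 = 1.029 d.
L(t_c) = L₀ e^(−k_1 t_c) = 25.7 × 0.8065 = 20.73 mg/L, and at the critical point k_a D_c = k_1 L, so D_c = (0.209/1.72) × 20.73 = 2.519 mg/L.
Minimum DO = C_s − D_c = 11.1 − 2.519 = 8.581 mg/L.
x_c = v t_c = 0.945 m/s × 1.029 d × 86400 s/d = 84010 m ≈ 84.0 km.

t_c ≈ 1.03 d; D_c ≈ 2.52 mg/L; min DO ≈ 8.58 mg/L; x_c ≈ 84.0 km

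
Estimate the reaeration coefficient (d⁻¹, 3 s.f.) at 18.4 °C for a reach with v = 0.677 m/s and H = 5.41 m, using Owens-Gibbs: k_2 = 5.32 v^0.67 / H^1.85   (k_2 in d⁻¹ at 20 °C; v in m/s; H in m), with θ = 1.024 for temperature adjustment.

k_2(20) = 5.32 × 0.677^0.67 / 5.41^1.85 = 5.32 × 0.7700 / 22.72 = 0.1803 d⁻¹.
k_2(18.4) = 0.1803 × 1.024^(18.4−20) = 0.1803 × 0.9628 = 0.1736 d⁻¹.

k_2 ≈ 0.174 d⁻¹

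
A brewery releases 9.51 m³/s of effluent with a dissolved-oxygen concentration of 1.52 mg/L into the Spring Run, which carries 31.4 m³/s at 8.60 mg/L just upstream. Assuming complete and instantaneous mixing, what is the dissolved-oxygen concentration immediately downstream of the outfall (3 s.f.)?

Flow-weighted mixing: C = (Q_r C_r + Q_w C_w)/(Q_r + Q_w)
= (31.4×8.60 + 9.51×1.52)/(31.4 + 9.51) = 284.5/40.91 = 6.954 mg/L.

6.95 mg/L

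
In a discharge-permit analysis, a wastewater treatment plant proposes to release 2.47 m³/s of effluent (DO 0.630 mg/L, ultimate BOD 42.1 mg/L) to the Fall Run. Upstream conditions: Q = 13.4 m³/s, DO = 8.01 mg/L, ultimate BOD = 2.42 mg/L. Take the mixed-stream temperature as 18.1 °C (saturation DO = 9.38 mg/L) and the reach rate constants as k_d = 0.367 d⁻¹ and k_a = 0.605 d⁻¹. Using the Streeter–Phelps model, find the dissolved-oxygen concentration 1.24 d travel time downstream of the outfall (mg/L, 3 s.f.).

DO ≈ 6.04 mg/L

Mixed DO = (13.4×8.01 + 2.47×0.630)/(13.4+2.47) = 108.9/15.87 = 6.861 mg/L.
Mixed L₀ = (13.4×2.42 + 2.47×42.1)/(15.87) = 136.4/15.87 = 8.596 mg/L.
Initial deficit D₀ = C_s − DO₀ = 9.38 − 6.861 = 2.519 mg/L.
D(1.24) = [0.367×8.596/(0.605−0.367)](e^(−0.367×1.24) − e^(−0.605×1.24)) + 2.519 e^(−0.605×1.24)
= 13.25 × (0.6344 − 0.4723) + 2.519 × 0.4723 = 3.338 mg/L.
DO = 9.38 − 3.338 = 6.042 mg/L.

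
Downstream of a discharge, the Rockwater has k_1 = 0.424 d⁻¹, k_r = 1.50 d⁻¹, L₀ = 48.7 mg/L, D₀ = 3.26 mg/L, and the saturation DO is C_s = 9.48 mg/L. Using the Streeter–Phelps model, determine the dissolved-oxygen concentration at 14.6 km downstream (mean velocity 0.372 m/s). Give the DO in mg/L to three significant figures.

Travel time t = x/v = 14.6 km / (0.372 m/s) = 14600 m / 0.372 m/s = 39250 s = 0.4543 d.
k_1 L₀/(k_r−k_1) = 0.424×48.7/(1.50−0.424) = 20.65/1.076 = 19.19 mg/L.
e^(−k_1 t) = e^(−0.424×0.4543) = 0.8248; e^(−k_r t) = e^(−1.50×0.4543) = 0.5059.
D = 19.19 × (0.8248 − 0.5059) + 3.26 × 0.5059 = 6.120 + 1.649 = 7.769 mg/L.
DO = C_s − D = 9.48 − 7.769 = 1.711 mg/L.

DO ≈ 1.71 mg/L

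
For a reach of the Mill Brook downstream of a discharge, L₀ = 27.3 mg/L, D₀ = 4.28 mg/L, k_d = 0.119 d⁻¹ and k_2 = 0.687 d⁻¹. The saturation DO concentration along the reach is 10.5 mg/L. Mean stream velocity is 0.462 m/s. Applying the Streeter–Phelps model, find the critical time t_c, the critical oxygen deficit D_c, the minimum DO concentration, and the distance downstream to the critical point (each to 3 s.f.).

t_c ≈ 0.658 d; D_c ≈ 4.37 mg/L; min DO ≈ 6.13 mg/L; x_c ≈ 26.3 km

t_c = [1/(k_2−k_d)] ln[(k_2/k_d)(1 − D₀(k_2−k_d)/(k_d L₀))]
= [1/(0.687−0.119)] ln[(0.687/0.119)(1 − 4.28×0.5680/(0.119×27.3))]
= (1/0.5680) ln[5.773 × 0.2517] = 1.761 × ln(1.453) = 1.761 × 0.3736 = 0.6578 d.
D_c = (k_d/k_2) L₀ e^(−k_d t_c) = (0.119/0.687) × 27.3 × e^(−0.119×0.6578) = 0.1732 × 27.3 × 0.9247 = 4.373 mg/L.
Minimum DO = C_s − D_c = 10.5 − 4.373 = 6.127 mg/L.
x_c = v t_c = 0.462 m/s × 0.6578 d × 86400 s/d = 26260 m ≈ 26.3 km.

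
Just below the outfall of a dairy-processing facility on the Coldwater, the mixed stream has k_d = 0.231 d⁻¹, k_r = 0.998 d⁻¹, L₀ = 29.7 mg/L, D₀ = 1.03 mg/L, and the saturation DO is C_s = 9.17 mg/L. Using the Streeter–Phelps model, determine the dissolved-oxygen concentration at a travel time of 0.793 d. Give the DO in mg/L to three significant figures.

DO ≈ 5.31 mg/L

k_d L₀/(k_r−k_d) = 0.231×29.7/(0.998−0.231) = 6.861/0.7670 = 8.945 mg/L.
e^(−k_d t) = e^(−0.231×0.7930) = 0.8326; e^(−k_r t) = e^(−0.998×0.7930) = 0.4532.
D = 8.945 × (0.8326 − 0.4532) + 1.03 × 0.4532 = 3.394 + 0.4668 = 3.861 mg/L.
DO = C_s − D = 9.17 − 3.861 = 5.309 mg/L.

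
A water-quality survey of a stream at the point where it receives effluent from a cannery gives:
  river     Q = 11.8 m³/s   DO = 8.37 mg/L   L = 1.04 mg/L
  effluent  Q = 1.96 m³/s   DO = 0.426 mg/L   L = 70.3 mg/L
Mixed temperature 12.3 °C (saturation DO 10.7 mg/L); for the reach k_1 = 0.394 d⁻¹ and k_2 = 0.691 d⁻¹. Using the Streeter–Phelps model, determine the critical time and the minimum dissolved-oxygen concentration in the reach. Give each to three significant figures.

t_c ≈ 0.971 d; minimum DO ≈ 6.46 mg/L

Mixed DO = (11.8×8.37 + 1.96×0.426)/(11.8+1.96) = 99.60/13.76 = 7.238 mg/L.
Mixed L₀ = (11.8×1.04 + 1.96×70.3)/(13.76) = 150.1/13.76 = 10.91 mg/L.
Initial deficit D₀ = C_s − DO₀ = 10.7 − 7.238 = 3.462 mg/L.
t_c = (1/0.2970) ln[(0.691/0.394)(1 − 3.462×0.2970/(0.394×10.91))] = 3.367 × ln(1.334) = 0.9708 d.
D_c = (0.394/0.691) × 10.91 × e^(−0.394×0.9708) = 0.5702 × 10.91 × 0.6822 = 4.242 mg/L.
Minimum DO = 10.7 − 4.242 = 6.458 mg/L.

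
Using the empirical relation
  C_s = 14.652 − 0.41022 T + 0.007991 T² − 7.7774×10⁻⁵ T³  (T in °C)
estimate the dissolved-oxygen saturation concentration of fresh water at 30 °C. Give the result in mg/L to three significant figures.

C_s = 14.652 − 0.41022×30 + 0.007991×30² − 7.7774×10⁻⁵×30³ = 7.437 mg/L.

C_s ≈ 7.44 mg/L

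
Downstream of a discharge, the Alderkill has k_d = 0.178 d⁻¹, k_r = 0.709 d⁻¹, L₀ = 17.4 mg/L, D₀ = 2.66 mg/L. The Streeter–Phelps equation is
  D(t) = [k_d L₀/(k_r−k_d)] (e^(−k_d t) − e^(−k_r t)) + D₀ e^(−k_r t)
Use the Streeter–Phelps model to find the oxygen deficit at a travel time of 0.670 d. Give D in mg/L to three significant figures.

k_d L₀/(k_r−k_d) = 0.178×17.4/(0.709−0.178) = 3.097/0.5310 = 5.833 mg/L.
e^(−k_d t) = e^(−0.178×0.6700) = 0.8876; e^(−k_r t) = e^(−0.709×0.6700) = 0.6219.
D = 5.833 × (0.8876 − 0.6219) + 2.66 × 0.6219 = 1.550 + 1.654 = 3.204 mg/L.

D ≈ 3.20 mg/L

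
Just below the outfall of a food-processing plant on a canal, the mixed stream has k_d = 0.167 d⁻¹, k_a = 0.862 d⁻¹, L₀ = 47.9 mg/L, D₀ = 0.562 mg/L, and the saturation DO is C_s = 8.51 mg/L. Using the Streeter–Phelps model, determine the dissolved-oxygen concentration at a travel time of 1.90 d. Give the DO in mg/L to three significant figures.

k_d L₀/(k_a−k_d) = 0.167×47.9/(0.862−0.167) = 7.999/0.6950 = 11.51 mg/L.
e^(−k_d t) = e^(−0.167×1.900) = 0.7281; e^(−k_a t) = e^(−0.862×1.900) = 0.1944.
D = 11.51 × (0.7281 − 0.1944) + 0.562 × 0.1944 = 6.143 + 0.1093 = 6.252 mg/L.
DO = C_s − D = 8.51 − 6.252 = 2.258 mg/L.

DO ≈ 2.26 mg/L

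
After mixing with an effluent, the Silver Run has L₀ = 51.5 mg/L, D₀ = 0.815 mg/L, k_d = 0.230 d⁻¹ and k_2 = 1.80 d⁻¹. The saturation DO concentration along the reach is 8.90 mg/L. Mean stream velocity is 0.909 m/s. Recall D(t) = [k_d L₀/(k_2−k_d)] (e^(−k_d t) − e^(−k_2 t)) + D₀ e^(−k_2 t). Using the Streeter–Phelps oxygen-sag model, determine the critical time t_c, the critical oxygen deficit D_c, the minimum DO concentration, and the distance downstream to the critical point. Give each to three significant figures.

t_c ≈ 1.24 d; D_c ≈ 4.95 mg/L; min DO ≈ 3.95 mg/L; x_c ≈ 97.2 km

With k_2/k_d = 7.826 and 1 − D₀(k_2−k_d)/(k_d L₀) = 0.8920,
t_c = ln(7.826 × 0.8920) / (1.80 − 0.230) = ln(6.981) / 1.570 = 1.943/1.570 = 1.238 d.
D_c = (k_d/k_2) L₀ e^(−k_d t_c) = (0.230/1.80) × 51.5 × e^(−0.230×1.238) = 0.1278 × 51.5 × 0.7523 = 4.950 mg/L.
Minimum DO = C_s − D_c = 8.90 − 4.950 = 3.950 mg/L.
x_c = v t_c = 0.909 m/s × 1.238 d × 86400 s/d = 97200 m ≈ 97.2 km.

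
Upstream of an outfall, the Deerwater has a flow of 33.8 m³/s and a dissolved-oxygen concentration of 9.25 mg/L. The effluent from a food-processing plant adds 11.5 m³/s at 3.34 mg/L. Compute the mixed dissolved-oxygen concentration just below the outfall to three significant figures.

7.75 mg/L

Flow-weighted mixing: C = (Q_r C_r + Q_w C_w)/(Q_r + Q_w)
= (33.8×9.25 + 11.5×3.34)/(33.8 + 11.5) = 351.1/45.30 = 7.750 mg/L.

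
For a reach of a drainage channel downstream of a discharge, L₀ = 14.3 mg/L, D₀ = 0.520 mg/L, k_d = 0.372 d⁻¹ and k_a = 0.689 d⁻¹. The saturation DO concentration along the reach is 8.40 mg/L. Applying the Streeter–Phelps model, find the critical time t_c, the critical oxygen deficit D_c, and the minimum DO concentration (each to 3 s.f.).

At the critical point dD/dt = 0, so k_d L₀ e^(−k_d t) = k_a D. Substituting D(t) from the Streeter–Phelps equation and solving for t gives
t_c = ln[(k_a/k_d)(1 − D₀(k_a−k_d)/(k_d L₀))] / (k_a−k_d).
Here k_a−k_d = 0.3170 d⁻¹ and 1 − D₀(k_a−k_d)/(k_d L₀) = 1 − 0.520×0.3170/(0.372×14.3) = 0.9690, so
t_c = ln(1.852 × 0.9690) / 0.3170 = 0.5849 / 0.3170 = 1.845 d.
L(t_c) = L₀ e^(−k_d t_c) = 14.3 × 0.5034 = 7.199 mg/L, and at the critical point k_a D_c = k_d L, so D_c = (0.372/0.689) × 7.199 = 3.887 mg/L.
Minimum DO = C_s − D_c = 8.40 − 3.887 = 4.513 mg/L.

t_c ≈ 1.85 d; D_c ≈ 3.89 mg/L; min DO ≈ 4.51 mg/L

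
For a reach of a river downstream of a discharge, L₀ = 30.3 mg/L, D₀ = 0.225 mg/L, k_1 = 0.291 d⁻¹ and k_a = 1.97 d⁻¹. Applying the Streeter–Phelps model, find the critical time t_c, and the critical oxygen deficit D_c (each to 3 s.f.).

t_c = [1/(k_a−k_1)] ln[(k_a/k_1)(1 − D₀(k_a−k_1)/(k_1 L₀))]
= [1/(1.97−0.291)] ln[(1.97/0.291)(1 − 0.225×1.679/(0.291×30.3))]
= (1/1.679) ln[6.770 × 0.9572] = 0.5956 × ln(6.480) = 0.5956 × 1.869 = 1.113 d.
D_c = (k_1/k_a) L₀ e^(−k_1 t_c) = (0.291/1.97) × 30.3 × e^(−0.291×1.113) = 0.1477 × 30.3 × 0.7233 = 3.238 mg/L.

t_c ≈ 1.11 d; D_c ≈ 3.24 mg/L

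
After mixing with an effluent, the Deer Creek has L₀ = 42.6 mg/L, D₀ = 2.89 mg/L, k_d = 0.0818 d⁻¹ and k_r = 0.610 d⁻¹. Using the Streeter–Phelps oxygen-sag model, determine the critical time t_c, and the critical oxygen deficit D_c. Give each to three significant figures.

With k_r/k_d = 7.457 and 1 − D₀(k_r−k_d)/(k_d L₀) = 0.5619,
t_c = ln(7.457 × 0.5619) / (0.610 − 0.0818) = ln(4.191) / 0.5282 = 1.433/0.5282 = 2.713 d.
L(t_c) = L₀ e^(−k_d t_c) = 42.6 × 0.8010 = 34.12 mg/L, and at the critical point k_r D_c = k_d L, so D_c = (0.0818/0.610) × 34.12 = 4.576 mg/L.

t_c ≈ 2.71 d; D_c ≈ 4.58 mg/L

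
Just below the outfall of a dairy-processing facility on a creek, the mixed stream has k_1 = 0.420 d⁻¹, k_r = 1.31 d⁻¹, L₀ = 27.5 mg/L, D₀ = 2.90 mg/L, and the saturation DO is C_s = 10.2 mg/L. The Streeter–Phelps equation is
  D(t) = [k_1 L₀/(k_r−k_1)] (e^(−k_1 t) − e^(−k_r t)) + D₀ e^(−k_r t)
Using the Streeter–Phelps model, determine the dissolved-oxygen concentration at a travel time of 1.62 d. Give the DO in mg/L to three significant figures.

DO ≈ 4.83 mg/L

k_1 L₀/(k_r−k_1) = 0.420×27.5/(1.31−0.420) = 11.55/0.8900 = 12.98 mg/L.
e^(−k_1 t) = e^(−0.420×1.620) = 0.5064; e^(−k_r t) = e^(−1.31×1.620) = 0.1198.
D = 12.98 × (0.5064 − 0.1198) + 2.90 × 0.1198 = 5.018 + 0.3473 = 5.365 mg/L.
DO = C_s − D = 10.2 − 5.365 = 4.835 mg/L.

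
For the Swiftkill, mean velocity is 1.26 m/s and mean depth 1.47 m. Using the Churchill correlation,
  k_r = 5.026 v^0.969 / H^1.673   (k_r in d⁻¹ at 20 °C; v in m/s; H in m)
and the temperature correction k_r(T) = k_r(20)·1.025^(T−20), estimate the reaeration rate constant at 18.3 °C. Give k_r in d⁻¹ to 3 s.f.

k_r(20) = 5.026 × 1.26^0.969 / 1.47^1.673 = 5.026 × 1.251 / 1.905 = 3.300 d⁻¹.
k_r(18.3) = 3.300 × 1.025^(18.3−20) = 3.300 × 0.9589 = 3.165 d⁻¹.

k_r ≈ 3.16 d⁻¹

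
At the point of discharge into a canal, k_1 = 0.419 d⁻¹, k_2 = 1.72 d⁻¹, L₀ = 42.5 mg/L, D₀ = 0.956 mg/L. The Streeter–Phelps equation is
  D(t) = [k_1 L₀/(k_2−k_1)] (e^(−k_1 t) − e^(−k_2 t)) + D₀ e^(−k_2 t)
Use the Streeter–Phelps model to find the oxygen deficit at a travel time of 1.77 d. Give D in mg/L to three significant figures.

k_1 L₀/(k_2−k_1) = 0.419×42.5/(1.72−0.419) = 17.81/1.301 = 13.69 mg/L.
e^(−k_1 t) = e^(−0.419×1.770) = 0.4763; e^(−k_2 t) = e^(−1.72×1.770) = 0.04762.
D = 13.69 × (0.4763 − 0.04762) + 0.956 × 0.04762 = 5.868 + 0.04553 = 5.914 mg/L.

D ≈ 5.91 mg/L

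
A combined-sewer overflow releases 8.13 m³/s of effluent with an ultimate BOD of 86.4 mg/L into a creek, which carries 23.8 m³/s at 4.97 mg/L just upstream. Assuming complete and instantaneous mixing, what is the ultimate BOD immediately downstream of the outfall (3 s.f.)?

Flow-weighted mixing: C = (Q_r C_r + Q_w C_w)/(Q_r + Q_w)
= (23.8×4.97 + 8.13×86.4)/(23.8 + 8.13) = 820.7/31.93 = 25.70 mg/L.

25.7 mg/L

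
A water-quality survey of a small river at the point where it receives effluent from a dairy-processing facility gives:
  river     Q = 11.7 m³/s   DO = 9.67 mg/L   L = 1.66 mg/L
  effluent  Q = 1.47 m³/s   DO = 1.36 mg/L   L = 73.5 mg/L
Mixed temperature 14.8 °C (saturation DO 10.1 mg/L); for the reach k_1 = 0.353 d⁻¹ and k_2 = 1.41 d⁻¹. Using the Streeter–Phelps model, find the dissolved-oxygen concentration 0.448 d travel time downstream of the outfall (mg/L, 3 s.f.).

DO ≈ 8.34 mg/L

Mixed DO = (11.7×9.67 + 1.47×1.36)/(11.7+1.47) = 115.1/13.17 = 8.742 mg/L.
Mixed L₀ = (11.7×1.66 + 1.47×73.5)/(13.17) = 127.5/13.17 = 9.679 mg/L.
Initial deficit D₀ = C_s − DO₀ = 10.1 − 8.742 = 1.358 mg/L.
D(0.448) = [0.353×9.679/(1.41−0.353)](e^(−0.353×0.448) − e^(−1.41×0.448)) + 1.358 e^(−1.41×0.448)
= 3.232 × (0.8537 − 0.5317) + 1.358 × 0.5317 = 1.763 mg/L.
DO = 10.1 − 1.763 = 8.337 mg/L.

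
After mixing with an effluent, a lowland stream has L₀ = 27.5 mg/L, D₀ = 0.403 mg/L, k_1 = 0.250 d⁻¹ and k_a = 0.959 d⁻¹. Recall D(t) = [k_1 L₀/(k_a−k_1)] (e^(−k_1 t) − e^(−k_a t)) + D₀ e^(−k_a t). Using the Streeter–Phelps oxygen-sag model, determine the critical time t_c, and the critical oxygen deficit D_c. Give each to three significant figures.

At the critical point dD/dt = 0, so k_1 L₀ e^(−k_1 t) = k_a D. Substituting D(t) from the Streeter–Phelps equation and solving for t gives
t_c = ln[(k_a/k_1)(1 − D₀(k_a−k_1)/(k_1 L₀))] / (k_a−k_1).
Here k_a−k_1 = 0.7090 d⁻¹ and 1 − D₀(k_a−k_1)/(k_1 L₀) = 1 − 0.403×0.7090/(0.250×27.5) = 0.9584, so
t_c = ln(3.836 × 0.9584) / 0.7090 = 1.302 / 0.7090 = 1.836 d.
L(t_c) = L₀ e^(−k_1 t_c) = 27.5 × 0.6319 = 17.38 mg/L, and at the critical point k_a D_c = k_1 L, so D_c = (0.250/0.959) × 17.38 = 4.530 mg/L.

t_c ≈ 1.84 d; D_c ≈ 4.53 mg/L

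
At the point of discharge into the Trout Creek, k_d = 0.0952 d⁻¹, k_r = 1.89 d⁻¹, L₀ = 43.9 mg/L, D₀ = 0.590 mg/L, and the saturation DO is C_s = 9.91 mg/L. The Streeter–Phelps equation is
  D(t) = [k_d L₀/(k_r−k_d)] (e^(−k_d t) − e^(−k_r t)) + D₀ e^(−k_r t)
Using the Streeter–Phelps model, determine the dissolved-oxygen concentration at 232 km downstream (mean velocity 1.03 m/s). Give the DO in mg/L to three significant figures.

Travel time t = x/v = 232 km / (1.03 m/s) = 232000 m / 1.03 m/s = 225200 s = 2.607 d.
k_d L₀/(k_r−k_d) = 0.0952×43.9/(1.89−0.0952) = 4.179/1.795 = 2.329 mg/L.
e^(−k_d t) = e^(−0.0952×2.607) = 0.7802; e^(−k_r t) = e^(−1.89×2.607) = 0.007247.
D = 2.329 × (0.7802 − 0.007247) + 0.590 × 0.007247 = 1.800 + 0.004276 = 1.804 mg/L.
DO = C_s − D = 9.91 − 1.804 = 8.106 mg/L.

DO ≈ 8.11 mg/L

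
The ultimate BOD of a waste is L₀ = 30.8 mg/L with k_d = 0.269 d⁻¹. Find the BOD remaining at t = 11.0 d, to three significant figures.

L_t = L₀ e^(−k_d t) = 30.8 × e^(−0.269×11.0) = 30.8 × 0.05187 = 1.598 mg/L.

L ≈ 1.60 mg/L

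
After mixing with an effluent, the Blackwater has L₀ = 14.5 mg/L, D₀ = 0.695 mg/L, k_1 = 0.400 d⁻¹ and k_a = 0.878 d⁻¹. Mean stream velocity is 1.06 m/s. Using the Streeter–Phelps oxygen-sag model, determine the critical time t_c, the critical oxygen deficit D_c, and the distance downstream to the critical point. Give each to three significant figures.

t_c ≈ 1.52 d; D_c ≈ 3.59 mg/L; x_c ≈ 139 km

At the critical point dD/dt = 0, so k_1 L₀ e^(−k_1 t) = k_a D. Substituting D(t) from the Streeter–Phelps equation and solving for t gives
t_c = ln[(k_a/k_1)(1 − D₀(k_a−k_1)/(k_1 L₀))] / (k_a−k_1).
Here k_a−k_1 = 0.4780 d⁻¹ and 1 − D₀(k_a−k_1)/(k_1 L₀) = 1 − 0.695×0.4780/(0.400×14.5) = 0.9427, so
t_c = ln(2.195 × 0.9427) / 0.4780 = 0.7272 / 0.4780 = 1.521 d.
L(t_c) = L₀ e^(−k_1 t_c) = 14.5 × 0.5441 = 7.890 mg/L, and at the critical point k_a D_c = k_1 L, so D_c = (0.400/0.878) × 7.890 = 3.595 mg/L.
x_c = v t_c = 1.06 m/s × 1.521 d × 86400 s/d = 139300 m ≈ 139 km.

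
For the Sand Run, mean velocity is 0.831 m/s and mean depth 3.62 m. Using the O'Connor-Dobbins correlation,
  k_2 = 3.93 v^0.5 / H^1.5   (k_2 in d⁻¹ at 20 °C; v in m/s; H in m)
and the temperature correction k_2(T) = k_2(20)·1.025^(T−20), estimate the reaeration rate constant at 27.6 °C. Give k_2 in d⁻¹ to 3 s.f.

k_2(20) = 3.93 × 0.831^0.5 / 3.62^1.5 = 3.93 × 0.9116 / 6.888 = 0.5202 d⁻¹.
k_2(27.6) = 0.5202 × 1.025^(27.6−20) = 0.5202 × 1.206 = 0.6275 d⁻¹.

k_2 ≈ 0.628 d⁻¹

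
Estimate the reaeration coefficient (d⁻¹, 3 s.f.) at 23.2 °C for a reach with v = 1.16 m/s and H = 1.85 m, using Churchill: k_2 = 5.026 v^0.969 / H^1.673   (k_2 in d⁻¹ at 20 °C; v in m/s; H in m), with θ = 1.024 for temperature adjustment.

k_2(20) = 5.026 × 1.16^0.969 / 1.85^1.673 = 5.026 × 1.155 / 2.799 = 2.073 d⁻¹.
k_2(23.2) = 2.073 × 1.024^(23.2−20) = 2.073 × 1.079 = 2.237 d⁻¹.

k_2 ≈ 2.24 d⁻¹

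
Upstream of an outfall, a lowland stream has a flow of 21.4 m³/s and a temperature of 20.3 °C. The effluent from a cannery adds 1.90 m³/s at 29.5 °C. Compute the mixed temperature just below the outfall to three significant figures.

21.1 °C

Flow-weighted mixing: C = (Q_r C_r + Q_w C_w)/(Q_r + Q_w)
= (21.4×20.3 + 1.90×29.5)/(21.4 + 1.90) = 490.5/23.30 = 21.05 °C.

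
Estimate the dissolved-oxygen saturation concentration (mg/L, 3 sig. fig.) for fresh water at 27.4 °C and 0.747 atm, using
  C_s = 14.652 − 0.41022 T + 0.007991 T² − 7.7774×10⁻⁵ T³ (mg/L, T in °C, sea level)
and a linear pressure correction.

At sea level: C_s = 14.652 − 0.41022×27.4 + 0.007991×27.4² − 7.7774×10⁻⁵×27.4³ = 7.811 mg/L.
Pressure correction: C_s' = 7.811 × 0.747 = 5.835 mg/L.

C_s ≈ 5.84 mg/L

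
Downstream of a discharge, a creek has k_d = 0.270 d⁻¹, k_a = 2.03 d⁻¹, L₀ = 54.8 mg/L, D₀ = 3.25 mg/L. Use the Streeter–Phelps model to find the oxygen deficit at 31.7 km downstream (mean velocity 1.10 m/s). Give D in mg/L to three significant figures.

D ≈ 5.06 mg/L

Travel time t = x/v = 31.7 km / (1.10 m/s) = 31700 m / 1.10 m/s = 28820 s = 0.3335 d.
k_d L₀/(k_a−k_d) = 0.270×54.8/(2.03−0.270) = 14.80/1.760 = 8.407 mg/L.
e^(−k_d t) = e^(−0.270×0.3335) = 0.9139; e^(−k_a t) = e^(−2.03×0.3335) = 0.5081.
D = 8.407 × (0.9139 − 0.5081) + 3.25 × 0.5081 = 3.411 + 1.651 = 5.063 mg/L.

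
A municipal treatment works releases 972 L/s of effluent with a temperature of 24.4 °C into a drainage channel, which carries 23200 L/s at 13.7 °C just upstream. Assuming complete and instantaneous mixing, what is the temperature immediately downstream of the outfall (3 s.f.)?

Flow-weighted mixing: C = (Q_r C_r + Q_w C_w)/(Q_r + Q_w)
= (23200×13.7 + 972×24.4)/(23200 + 972) = 341600/24170 = 14.13 °C.

14.1 °C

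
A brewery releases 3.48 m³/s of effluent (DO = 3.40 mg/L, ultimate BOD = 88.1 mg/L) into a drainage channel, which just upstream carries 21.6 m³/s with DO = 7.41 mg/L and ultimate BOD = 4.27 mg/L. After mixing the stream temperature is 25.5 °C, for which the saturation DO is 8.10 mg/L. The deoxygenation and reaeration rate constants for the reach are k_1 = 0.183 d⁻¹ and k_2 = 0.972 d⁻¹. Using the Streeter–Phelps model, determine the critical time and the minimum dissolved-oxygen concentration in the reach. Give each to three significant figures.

t_c ≈ 1.59 d; minimum DO ≈ 5.86 mg/L

Mixed DO = (21.6×7.41 + 3.48×3.40)/(21.6+3.48) = 171.9/25.08 = 6.854 mg/L.
Mixed L₀ = (21.6×4.27 + 3.48×88.1)/(25.08) = 398.8/25.08 = 15.90 mg/L.
Initial deficit D₀ = C_s − DO₀ = 8.10 − 6.854 = 1.246 mg/L.
t_c = (1/0.7890) ln[(0.972/0.183)(1 − 1.246×0.7890/(0.183×15.90))] = 1.267 × ln(3.517) = 1.594 d.
D_c = (0.183/0.972) × 15.90 × e^(−0.183×1.594) = 0.1883 × 15.90 × 0.7470 = 2.237 mg/L.
Minimum DO = 8.10 − 2.237 = 5.863 mg/L.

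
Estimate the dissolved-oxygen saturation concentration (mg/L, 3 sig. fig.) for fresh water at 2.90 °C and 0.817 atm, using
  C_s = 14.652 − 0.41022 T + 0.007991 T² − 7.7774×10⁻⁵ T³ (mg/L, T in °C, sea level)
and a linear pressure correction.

At sea level: C_s = 14.652 − 0.41022×2.90 + 0.007991×2.90² − 7.7774×10⁻⁵×2.90³ = 13.53 mg/L.
Pressure correction: C_s' = 13.53 × 0.817 = 11.05 mg/L.

C_s ≈ 11.1 mg/L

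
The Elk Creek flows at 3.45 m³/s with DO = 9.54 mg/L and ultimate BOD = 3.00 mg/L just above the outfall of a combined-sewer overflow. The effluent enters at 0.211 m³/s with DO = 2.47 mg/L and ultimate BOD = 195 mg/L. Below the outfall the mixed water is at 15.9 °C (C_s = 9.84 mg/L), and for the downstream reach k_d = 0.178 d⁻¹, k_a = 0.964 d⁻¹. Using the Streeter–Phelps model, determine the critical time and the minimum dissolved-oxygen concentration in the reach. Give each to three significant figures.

Mixed DO = (3.45×9.54 + 0.211×2.47)/(3.45+0.211) = 33.43/3.661 = 9.133 mg/L.
Mixed L₀ = (3.45×3.00 + 0.211×195)/(3.661) = 51.49/3.661 = 14.07 mg/L.
Initial deficit D₀ = C_s − DO₀ = 9.84 − 9.133 = 0.7075 mg/L.
t_c = (1/0.7860) ln[(0.964/0.178)(1 − 0.7075×0.7860/(0.178×14.07))] = 1.272 × ln(4.213) = 1.830 d.
D_c = (0.178/0.964) × 14.07 × e^(−0.178×1.830) = 0.1846 × 14.07 × 0.7220 = 1.875 mg/L.
Minimum DO = 9.84 − 1.875 = 7.965 mg/L.

t_c ≈ 1.83 d; minimum DO ≈ 7.96 mg/L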